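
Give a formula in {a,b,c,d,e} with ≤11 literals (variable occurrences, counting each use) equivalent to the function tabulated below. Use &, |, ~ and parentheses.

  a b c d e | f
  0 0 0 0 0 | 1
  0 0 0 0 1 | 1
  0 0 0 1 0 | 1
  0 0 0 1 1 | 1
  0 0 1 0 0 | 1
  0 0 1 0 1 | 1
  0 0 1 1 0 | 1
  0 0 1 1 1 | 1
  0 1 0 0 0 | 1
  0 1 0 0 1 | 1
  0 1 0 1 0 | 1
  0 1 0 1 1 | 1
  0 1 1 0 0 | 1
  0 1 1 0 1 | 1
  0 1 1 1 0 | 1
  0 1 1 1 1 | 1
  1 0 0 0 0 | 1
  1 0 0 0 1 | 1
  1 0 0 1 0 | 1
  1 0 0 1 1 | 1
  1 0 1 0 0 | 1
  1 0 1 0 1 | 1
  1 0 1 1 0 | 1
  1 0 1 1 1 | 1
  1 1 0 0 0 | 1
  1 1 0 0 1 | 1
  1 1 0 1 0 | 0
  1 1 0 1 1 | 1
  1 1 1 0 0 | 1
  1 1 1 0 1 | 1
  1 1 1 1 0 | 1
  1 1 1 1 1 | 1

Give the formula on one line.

((a & e) | (((d & (a & ~b)) | ~d) | ((~a | c) | ~b)))

  (a & e) = 00000000000000000101010101010101
  ~b = 11111111000000001111111100000000
  (a & ~b) = 00000000000000001111111100000000
  (d & (a & ~b)) = 00000000000000000011001100000000
  ~d = 11001100110011001100110011001100
  ((d & (a & ~b)) | ~d) = 11001100110011001111111111001100
  ~a = 11111111111111110000000000000000
  (~a | c) = 11111111111111110000111100001111
  ((~a | c) | ~b) = 11111111111111111111111100001111
  (((d & (a & ~b)) | ~d) | ((~a | c) | ~b)) = 11111111111111111111111111001111
  ((a & e) | (((d & (a & ~b)) | ~d) | ((~a | c) | ~b))) = 11111111111111111111111111011111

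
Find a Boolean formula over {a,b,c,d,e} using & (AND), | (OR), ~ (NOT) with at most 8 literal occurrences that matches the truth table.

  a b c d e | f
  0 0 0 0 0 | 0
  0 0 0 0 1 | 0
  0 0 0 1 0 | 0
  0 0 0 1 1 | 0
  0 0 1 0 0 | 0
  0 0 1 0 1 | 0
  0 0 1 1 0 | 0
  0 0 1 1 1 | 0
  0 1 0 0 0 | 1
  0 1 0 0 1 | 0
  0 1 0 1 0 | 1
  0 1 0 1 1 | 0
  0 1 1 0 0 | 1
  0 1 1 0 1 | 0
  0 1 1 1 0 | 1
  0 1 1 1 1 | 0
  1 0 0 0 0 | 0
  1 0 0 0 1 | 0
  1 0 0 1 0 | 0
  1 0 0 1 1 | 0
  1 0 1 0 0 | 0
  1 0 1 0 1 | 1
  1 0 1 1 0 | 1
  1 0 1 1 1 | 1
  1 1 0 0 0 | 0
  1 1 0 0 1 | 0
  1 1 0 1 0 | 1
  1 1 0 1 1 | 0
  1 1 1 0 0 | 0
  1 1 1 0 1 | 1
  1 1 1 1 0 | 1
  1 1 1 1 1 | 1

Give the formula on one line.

(((d | ~a) | e) & ((b & ~e) | (a & c)))

  ~a = 11111111111111110000000000000000
  (d | ~a) = 11111111111111110011001100110011
  ((d | ~a) | e) = 11111111111111110111011101110111
  ~e = 10101010101010101010101010101010
  (b & ~e) = 00000000101010100000000010101010
  (a & c) = 00000000000000000000111100001111
  ((b & ~e) | (a & c)) = 00000000101010100000111110101111
  (((d | ~a) | e) & ((b & ~e) | (a & c))) = 00000000101010100000011100100111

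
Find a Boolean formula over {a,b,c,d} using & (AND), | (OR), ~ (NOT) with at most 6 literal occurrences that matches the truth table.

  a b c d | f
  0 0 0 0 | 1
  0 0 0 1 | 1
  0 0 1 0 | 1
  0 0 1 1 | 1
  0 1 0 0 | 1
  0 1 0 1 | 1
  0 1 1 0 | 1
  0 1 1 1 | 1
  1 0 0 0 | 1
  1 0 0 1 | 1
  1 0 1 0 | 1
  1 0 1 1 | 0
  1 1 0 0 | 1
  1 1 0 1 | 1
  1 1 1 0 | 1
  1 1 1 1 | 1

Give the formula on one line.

  (c & b) = 0000001100000011
  ~d = 1010101010101010
  ((c & b) | ~d) = 1010101110101011
  ~a = 1111111100000000
  ~c = 1100110011001100
  (~a | ~c) = 1111111111001100
  (((c & b) | ~d) | (~a | ~c)) = 1111111111101111

(((c & b) | ~d) | (~a | ~c))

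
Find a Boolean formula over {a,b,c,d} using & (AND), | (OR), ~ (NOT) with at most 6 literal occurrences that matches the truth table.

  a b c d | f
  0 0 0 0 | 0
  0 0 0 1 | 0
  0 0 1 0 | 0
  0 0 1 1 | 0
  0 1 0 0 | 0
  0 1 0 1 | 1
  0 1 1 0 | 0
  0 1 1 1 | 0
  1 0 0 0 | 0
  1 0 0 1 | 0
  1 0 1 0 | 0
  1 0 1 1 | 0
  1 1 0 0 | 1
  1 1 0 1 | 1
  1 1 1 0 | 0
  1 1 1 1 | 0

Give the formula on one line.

((b & ~c) & ((a | d) & (~a | b)))

  ~c = 1100110011001100
  (b & ~c) = 0000110000001100
  (a | d) = 0101010111111111
  ~a = 1111111100000000
  (~a | b) = 1111111100001111
  ((a | d) & (~a | b)) = 0101010100001111
  ((b & ~c) & ((a | d) & (~a | b))) = 0000010000001100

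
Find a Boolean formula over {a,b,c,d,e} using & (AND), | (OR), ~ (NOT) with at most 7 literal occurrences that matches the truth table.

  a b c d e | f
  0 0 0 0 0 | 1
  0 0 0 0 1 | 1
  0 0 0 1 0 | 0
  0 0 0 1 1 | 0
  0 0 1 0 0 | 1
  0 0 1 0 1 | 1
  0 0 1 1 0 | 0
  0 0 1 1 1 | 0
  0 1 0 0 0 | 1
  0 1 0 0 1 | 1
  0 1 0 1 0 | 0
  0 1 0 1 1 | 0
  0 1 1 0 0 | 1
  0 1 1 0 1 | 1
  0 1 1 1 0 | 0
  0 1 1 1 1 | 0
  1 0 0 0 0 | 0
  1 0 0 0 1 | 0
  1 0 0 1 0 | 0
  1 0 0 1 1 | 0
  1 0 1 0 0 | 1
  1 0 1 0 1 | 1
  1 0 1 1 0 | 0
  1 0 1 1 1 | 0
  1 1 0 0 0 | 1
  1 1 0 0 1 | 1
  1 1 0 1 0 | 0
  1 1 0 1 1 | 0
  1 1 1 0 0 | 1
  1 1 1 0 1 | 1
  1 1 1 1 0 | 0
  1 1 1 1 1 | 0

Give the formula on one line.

  ~d = 11001100110011001100110011001100
  ~a = 11111111111111110000000000000000
  (b | ~a) = 11111111111111110000000011111111
  (~d & (b | ~a)) = 11001100110011000000000011001100
  (~d & c) = 00001100000011000000110000001100
  ((~d & (b | ~a)) | (~d & c)) = 11001100110011000000110011001100

((~d & (b | ~a)) | (~d & c))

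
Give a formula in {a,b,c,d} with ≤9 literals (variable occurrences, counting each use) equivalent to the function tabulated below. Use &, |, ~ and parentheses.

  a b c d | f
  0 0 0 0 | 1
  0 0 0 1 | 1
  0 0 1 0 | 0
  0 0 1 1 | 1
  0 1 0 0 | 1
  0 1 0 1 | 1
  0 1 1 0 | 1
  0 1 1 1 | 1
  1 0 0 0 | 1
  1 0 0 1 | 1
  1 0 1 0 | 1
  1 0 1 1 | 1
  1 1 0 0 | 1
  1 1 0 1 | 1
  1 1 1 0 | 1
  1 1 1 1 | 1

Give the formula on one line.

  (b & a) = 0000000000001111
  ~c = 1100110011001100
  (~c | d) = 1101110111011101
  ((b & a) | (~c | d)) = 1101110111011111
  (b | a) = 0000111111111111
  (((b & a) | (~c | d)) | (b | a)) = 1101111111111111

(((b & a) | (~c | d)) | (b | a))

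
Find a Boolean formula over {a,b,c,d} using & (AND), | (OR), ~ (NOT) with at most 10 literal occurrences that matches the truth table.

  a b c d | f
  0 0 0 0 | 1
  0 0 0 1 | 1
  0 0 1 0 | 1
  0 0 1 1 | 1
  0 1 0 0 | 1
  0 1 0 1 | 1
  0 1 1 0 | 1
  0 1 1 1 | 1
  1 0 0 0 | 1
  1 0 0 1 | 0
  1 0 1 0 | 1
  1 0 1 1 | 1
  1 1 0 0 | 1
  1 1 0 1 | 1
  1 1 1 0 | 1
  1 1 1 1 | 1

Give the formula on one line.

  ~d = 1010101010101010
  (b | ~d) = 1010111110101111
  ((b | ~d) | c) = 1011111110111111
  ~b = 1111000011110000
  ~c = 1100110011001100
  ~a = 1111111100000000
  (~a | b) = 1111111100001111
  ((~a | b) | c) = 1111111100111111
  (~c & ((~a | b) | c)) = 1100110000001100
  (~b & (~c & ((~a | b) | c))) = 1100000000000000
  (((b | ~d) | c) | (~b & (~c & ((~a | b) | c)))) = 1111111110111111

(((b | ~d) | c) | (~b & (~c & ((~a | b) | c))))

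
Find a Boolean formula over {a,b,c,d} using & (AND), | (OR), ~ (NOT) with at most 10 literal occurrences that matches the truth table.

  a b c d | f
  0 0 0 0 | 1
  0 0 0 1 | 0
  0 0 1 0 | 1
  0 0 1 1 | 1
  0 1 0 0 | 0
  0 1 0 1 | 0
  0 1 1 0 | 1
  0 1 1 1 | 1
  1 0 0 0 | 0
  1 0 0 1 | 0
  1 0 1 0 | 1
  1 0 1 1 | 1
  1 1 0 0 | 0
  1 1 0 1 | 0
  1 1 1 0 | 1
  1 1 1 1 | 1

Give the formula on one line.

(c | ((~c & ~a) & (~d & ((~a | c) & ~b))))

  ~c = 1100110011001100
  ~a = 1111111100000000
  (~c & ~a) = 1100110000000000
  ~d = 1010101010101010
  (~a | c) = 1111111100110011
  ~b = 1111000011110000
  ((~a | c) & ~b) = 1111000000110000
  (~d & ((~a | c) & ~b)) = 1010000000100000
  ((~c & ~a) & (~d & ((~a | c) & ~b))) = 1000000000000000
  (c | ((~c & ~a) & (~d & ((~a | c) & ~b)))) = 1011001100110011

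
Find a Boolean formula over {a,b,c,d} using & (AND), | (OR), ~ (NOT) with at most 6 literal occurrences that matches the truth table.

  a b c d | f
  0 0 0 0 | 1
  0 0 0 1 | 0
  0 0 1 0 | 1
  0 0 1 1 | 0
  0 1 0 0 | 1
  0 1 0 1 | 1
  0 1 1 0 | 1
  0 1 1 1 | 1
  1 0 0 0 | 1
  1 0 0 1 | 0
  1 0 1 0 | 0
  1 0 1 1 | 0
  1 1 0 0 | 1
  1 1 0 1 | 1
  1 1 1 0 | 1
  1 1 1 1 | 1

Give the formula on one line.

(((~a | ~c) & ~d) | b)

  ~a = 1111111100000000
  ~c = 1100110011001100
  (~a | ~c) = 1111111111001100
  ~d = 1010101010101010
  ((~a | ~c) & ~d) = 1010101010001000
  (((~a | ~c) & ~d) | b) = 1010111110001111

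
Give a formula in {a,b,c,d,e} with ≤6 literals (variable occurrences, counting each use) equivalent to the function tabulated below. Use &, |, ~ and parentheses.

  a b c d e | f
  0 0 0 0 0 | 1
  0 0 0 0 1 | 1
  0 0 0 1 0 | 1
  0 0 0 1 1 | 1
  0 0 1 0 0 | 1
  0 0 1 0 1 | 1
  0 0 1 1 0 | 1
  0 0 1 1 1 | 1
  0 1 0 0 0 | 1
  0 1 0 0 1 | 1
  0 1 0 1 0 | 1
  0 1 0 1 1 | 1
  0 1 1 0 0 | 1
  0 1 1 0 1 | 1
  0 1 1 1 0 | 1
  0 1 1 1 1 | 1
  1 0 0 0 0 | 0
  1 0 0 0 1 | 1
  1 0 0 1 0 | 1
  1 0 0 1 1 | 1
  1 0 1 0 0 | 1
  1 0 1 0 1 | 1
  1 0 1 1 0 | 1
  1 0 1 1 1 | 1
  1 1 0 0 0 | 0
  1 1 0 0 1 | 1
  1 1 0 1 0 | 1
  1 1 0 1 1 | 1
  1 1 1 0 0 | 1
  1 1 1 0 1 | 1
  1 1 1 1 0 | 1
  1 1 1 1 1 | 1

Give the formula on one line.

((c & (~e | ~d)) | ((~a | d) | e))

  ~e = 10101010101010101010101010101010
  ~d = 11001100110011001100110011001100
  (~e | ~d) = 11101110111011101110111011101110
  (c & (~e | ~d)) = 00001110000011100000111000001110
  ~a = 11111111111111110000000000000000
  (~a | d) = 11111111111111110011001100110011
  ((~a | d) | e) = 11111111111111110111011101110111
  ((c & (~e | ~d)) | ((~a | d) | e)) = 11111111111111110111111101111111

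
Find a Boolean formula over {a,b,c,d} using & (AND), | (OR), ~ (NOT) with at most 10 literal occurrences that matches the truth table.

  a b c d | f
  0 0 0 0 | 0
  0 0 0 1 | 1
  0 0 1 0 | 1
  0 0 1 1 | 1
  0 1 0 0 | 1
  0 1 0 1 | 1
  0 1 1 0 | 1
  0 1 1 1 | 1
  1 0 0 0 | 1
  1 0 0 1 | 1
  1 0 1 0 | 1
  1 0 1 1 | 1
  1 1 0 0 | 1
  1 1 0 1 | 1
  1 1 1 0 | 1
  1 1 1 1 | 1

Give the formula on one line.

  (d & c) = 0001000100010001
  ~a = 1111111100000000
  (d & ~a) = 0101010100000000
  ((d & c) | (d & ~a)) = 0101010100010001
  (c | b) = 0011111100111111
  ((c | b) | a) = 0011111111111111
  (((d & c) | (d & ~a)) | ((c | b) | a)) = 0111111111111111

(((d & c) | (d & ~a)) | ((c | b) | a))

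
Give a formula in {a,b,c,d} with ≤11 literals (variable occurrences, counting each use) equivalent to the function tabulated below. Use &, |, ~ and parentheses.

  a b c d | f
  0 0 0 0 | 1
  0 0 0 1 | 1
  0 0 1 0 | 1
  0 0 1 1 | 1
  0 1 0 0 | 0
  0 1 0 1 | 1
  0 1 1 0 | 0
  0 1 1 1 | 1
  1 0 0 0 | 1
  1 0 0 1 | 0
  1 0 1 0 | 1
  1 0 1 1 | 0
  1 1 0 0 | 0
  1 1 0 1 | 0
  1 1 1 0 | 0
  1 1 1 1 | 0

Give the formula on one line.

  ~a = 1111111100000000
  (~a | b) = 1111111100001111
  ~b = 1111000011110000
  (d | ~b) = 1111010111110101
  ((~a | b) & (d | ~b)) = 1111010100000101
  (~a & ((~a | b) & (d | ~b))) = 1111010100000000
  ~d = 1010101010101010
  (~b & ~d) = 1010000010100000
  (a & (~b & ~d)) = 0000000010100000
  ((~a & ((~a | b) & (d | ~b))) | (a & (~b & ~d))) = 1111010110100000

((~a & ((~a | b) & (d | ~b))) | (a & (~b & ~d)))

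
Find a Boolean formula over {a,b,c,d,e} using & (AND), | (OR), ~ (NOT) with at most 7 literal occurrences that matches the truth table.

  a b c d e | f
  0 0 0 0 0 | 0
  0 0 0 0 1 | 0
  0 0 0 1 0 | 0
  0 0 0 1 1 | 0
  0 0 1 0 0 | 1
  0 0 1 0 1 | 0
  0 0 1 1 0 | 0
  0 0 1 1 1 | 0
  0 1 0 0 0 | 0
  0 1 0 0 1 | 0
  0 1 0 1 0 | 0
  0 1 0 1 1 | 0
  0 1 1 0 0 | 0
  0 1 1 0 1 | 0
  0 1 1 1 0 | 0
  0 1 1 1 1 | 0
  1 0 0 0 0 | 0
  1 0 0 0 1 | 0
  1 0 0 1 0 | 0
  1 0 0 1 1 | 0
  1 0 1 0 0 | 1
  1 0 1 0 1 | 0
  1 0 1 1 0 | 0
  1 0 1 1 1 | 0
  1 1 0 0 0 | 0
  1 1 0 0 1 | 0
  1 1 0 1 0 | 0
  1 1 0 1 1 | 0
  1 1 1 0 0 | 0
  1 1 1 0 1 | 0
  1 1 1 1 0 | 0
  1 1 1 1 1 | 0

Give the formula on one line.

((~b & c) & (~d & ((~b | c) & ~e)))

  ~b = 11111111000000001111111100000000
  (~b & c) = 00001111000000000000111100000000
  ~d = 11001100110011001100110011001100
  (~b | c) = 11111111000011111111111100001111
  ~e = 10101010101010101010101010101010
  ((~b | c) & ~e) = 10101010000010101010101000001010
  (~d & ((~b | c) & ~e)) = 10001000000010001000100000001000
  ((~b & c) & (~d & ((~b | c) & ~e))) = 00001000000000000000100000000000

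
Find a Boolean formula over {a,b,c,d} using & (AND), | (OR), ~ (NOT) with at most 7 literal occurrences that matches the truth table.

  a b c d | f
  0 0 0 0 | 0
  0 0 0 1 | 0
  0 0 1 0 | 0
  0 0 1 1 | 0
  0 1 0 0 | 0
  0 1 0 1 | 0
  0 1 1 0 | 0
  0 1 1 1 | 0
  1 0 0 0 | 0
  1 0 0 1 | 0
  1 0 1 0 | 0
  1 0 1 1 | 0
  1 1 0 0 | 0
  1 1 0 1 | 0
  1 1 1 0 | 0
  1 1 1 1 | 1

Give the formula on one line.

  (d & c) = 0001000100010001
  ~d = 1010101010101010
  ((d & c) | ~d) = 1011101110111011
  (~d | a) = 1010101011111111
  (d & b) = 0000010100000101
  ((~d | a) & (d & b)) = 0000000000000101
  (((d & c) | ~d) & ((~d | a) & (d & b))) = 0000000000000001

(((d & c) | ~d) & ((~d | a) & (d & b)))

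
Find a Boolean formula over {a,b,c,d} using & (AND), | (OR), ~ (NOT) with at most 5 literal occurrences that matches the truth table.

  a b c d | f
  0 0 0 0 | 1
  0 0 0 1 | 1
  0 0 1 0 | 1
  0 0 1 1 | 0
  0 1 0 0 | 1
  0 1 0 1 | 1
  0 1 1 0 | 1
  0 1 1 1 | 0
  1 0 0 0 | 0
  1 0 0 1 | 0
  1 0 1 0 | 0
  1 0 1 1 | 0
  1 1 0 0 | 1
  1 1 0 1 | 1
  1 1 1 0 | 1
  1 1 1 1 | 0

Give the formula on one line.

  ~a = 1111111100000000
  (b | ~a) = 1111111100001111
  ~d = 1010101010101010
  ~c = 1100110011001100
  (~d | ~c) = 1110111011101110
  ((b | ~a) & (~d | ~c)) = 1110111000001110

((b | ~a) & (~d | ~c))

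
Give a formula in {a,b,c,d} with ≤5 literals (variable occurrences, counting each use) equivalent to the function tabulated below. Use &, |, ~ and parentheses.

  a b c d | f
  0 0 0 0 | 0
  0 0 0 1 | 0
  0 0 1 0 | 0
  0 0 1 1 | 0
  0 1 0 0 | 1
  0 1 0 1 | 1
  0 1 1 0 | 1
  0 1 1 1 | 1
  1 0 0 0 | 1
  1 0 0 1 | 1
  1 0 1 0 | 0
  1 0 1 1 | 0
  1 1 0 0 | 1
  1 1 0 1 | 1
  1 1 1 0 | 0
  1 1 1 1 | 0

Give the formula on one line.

((a & (~a | ~c)) | (~a & b))

  ~a = 1111111100000000
  ~c = 1100110011001100
  (~a | ~c) = 1111111111001100
  (a & (~a | ~c)) = 0000000011001100
  (~a & b) = 0000111100000000
  ((a & (~a | ~c)) | (~a & b)) = 0000111111001100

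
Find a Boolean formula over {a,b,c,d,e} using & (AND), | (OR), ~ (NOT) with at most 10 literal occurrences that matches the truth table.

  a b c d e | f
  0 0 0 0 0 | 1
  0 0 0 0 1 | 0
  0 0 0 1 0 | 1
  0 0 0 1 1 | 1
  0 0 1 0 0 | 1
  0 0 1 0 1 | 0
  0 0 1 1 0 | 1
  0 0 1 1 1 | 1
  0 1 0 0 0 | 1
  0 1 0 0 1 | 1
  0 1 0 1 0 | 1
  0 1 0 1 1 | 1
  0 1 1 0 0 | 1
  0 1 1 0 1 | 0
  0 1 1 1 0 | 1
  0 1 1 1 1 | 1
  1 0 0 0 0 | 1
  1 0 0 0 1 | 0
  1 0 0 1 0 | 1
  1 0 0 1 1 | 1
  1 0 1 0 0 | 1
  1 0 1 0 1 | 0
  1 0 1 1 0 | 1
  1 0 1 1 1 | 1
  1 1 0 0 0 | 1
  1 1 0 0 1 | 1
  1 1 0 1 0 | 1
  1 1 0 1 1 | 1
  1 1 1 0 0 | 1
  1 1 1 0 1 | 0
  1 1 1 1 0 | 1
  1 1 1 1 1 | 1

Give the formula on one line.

((~e | (d & c)) | ((((b | d) & e) | b) & (d | ~c)))

  ~e = 10101010101010101010101010101010
  (d & c) = 00000011000000110000001100000011
  (~e | (d & c)) = 10101011101010111010101110101011
  (b | d) = 00110011111111110011001111111111
  ((b | d) & e) = 00010001010101010001000101010101
  (((b | d) & e) | b) = 00010001111111110001000111111111
  ~c = 11110000111100001111000011110000
  (d | ~c) = 11110011111100111111001111110011
  ((((b | d) & e) | b) & (d | ~c)) = 00010001111100110001000111110011
  ((~e | (d & c)) | ((((b | d) & e) | b) & (d | ~c))) = 10111011111110111011101111111011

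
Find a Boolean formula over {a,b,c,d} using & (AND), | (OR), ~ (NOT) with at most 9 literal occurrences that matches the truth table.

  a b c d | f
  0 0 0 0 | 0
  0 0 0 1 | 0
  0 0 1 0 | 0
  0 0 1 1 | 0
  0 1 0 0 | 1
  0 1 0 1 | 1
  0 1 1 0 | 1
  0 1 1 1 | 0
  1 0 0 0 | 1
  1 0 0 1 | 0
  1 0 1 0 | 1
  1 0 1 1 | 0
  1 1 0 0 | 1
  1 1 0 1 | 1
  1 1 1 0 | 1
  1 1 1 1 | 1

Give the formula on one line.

(((~d | b) & a) | ((~c | ~d) & b))

  ~d = 1010101010101010
  (~d | b) = 1010111110101111
  ((~d | b) & a) = 0000000010101111
  ~c = 1100110011001100
  (~c | ~d) = 1110111011101110
  ((~c | ~d) & b) = 0000111000001110
  (((~d | b) & a) | ((~c | ~d) & b)) = 0000111010101111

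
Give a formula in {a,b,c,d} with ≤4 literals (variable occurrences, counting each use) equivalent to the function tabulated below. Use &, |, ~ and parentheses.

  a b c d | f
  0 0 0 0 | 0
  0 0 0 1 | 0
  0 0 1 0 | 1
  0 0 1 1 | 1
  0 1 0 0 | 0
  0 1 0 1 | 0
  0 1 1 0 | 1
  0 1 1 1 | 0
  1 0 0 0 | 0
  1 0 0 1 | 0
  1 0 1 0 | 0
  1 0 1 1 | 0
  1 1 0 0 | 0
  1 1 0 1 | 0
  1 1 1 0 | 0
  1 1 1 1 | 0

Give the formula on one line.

(~a & (c & (~d | ~b)))

  ~a = 1111111100000000
  ~d = 1010101010101010
  ~b = 1111000011110000
  (~d | ~b) = 1111101011111010
  (c & (~d | ~b)) = 0011001000110010
  (~a & (c & (~d | ~b))) = 0011001000000000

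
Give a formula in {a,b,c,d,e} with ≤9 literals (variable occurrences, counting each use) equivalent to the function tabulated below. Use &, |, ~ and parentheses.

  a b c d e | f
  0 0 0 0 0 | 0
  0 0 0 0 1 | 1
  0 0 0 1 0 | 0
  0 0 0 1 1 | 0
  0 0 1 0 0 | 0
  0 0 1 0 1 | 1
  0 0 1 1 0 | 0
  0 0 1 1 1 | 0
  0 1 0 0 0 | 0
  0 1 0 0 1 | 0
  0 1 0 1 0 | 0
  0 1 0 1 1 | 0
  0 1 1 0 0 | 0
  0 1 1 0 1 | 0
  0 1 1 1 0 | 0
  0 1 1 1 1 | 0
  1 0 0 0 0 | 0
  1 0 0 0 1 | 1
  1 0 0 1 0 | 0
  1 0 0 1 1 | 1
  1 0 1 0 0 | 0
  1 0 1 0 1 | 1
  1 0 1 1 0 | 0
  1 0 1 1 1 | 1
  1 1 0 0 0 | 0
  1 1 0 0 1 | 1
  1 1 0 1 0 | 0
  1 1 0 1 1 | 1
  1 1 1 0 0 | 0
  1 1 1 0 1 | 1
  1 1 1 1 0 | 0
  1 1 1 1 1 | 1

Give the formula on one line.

((((e | b) & a) | (~d & (d | ~b))) & (e & (~d | a)))

  (e | b) = 01010101111111110101010111111111
  ((e | b) & a) = 00000000000000000101010111111111
  ~d = 11001100110011001100110011001100
  ~b = 11111111000000001111111100000000
  (d | ~b) = 11111111001100111111111100110011
  (~d & (d | ~b)) = 11001100000000001100110000000000
  (((e | b) & a) | (~d & (d | ~b))) = 11001100000000001101110111111111
  (~d | a) = 11001100110011001111111111111111
  (e & (~d | a)) = 01000100010001000101010101010101
  ((((e | b) & a) | (~d & (d | ~b))) & (e & (~d | a))) = 01000100000000000101010101010101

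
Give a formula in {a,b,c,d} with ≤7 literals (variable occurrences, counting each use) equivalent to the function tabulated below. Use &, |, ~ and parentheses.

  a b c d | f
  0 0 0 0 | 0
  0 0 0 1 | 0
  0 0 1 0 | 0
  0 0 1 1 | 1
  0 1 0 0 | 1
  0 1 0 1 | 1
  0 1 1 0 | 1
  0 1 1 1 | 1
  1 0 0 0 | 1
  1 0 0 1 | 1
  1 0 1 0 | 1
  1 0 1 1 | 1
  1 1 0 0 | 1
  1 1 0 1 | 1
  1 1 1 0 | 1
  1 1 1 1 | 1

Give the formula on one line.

  ~c = 1100110011001100
  (~c | d) = 1101110111011101
  ((~c | d) & c) = 0001000100010001
  (b | a) = 0000111111111111
  (((~c | d) & c) | (b | a)) = 0001111111111111

(((~c | d) & c) | (b | a))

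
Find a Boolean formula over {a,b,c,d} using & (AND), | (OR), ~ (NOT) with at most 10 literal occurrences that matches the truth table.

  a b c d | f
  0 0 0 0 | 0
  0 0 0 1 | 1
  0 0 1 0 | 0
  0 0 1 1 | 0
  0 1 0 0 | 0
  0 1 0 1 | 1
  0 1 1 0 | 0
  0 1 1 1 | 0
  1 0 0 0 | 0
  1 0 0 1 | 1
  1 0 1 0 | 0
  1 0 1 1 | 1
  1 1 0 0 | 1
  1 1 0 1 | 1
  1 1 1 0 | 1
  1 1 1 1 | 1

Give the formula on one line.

  ~c = 1100110011001100
  (~c | a) = 1100110011111111
  ((~c | a) & d) = 0100010001010101
  ~b = 1111000011110000
  (~b | a) = 1111000011111111
  (a | b) = 0000111111111111
  ((~b | a) & (a | b)) = 0000000011111111
  (d | b) = 0101111101011111
  (((~b | a) & (a | b)) & (d | b)) = 0000000001011111
  (((~c | a) & d) | (((~b | a) & (a | b)) & (d | b))) = 0100010001011111

(((~c | a) & d) | (((~b | a) & (a | b)) & (d | b)))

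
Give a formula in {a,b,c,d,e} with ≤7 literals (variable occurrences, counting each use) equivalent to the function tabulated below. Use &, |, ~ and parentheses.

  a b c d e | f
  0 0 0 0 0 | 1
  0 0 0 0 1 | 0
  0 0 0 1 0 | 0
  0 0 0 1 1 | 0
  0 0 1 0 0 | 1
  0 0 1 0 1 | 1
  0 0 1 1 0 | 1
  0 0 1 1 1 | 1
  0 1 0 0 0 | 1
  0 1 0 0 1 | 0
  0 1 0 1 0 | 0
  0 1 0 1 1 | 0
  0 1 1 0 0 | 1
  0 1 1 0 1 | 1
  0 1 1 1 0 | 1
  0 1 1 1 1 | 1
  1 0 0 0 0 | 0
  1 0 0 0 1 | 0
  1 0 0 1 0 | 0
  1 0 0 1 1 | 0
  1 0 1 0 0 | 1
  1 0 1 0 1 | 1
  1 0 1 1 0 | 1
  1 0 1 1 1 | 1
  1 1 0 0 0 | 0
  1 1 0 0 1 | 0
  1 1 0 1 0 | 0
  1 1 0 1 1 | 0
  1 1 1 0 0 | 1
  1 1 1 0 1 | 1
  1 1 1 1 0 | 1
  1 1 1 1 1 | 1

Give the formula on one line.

(((~a | d) & (~e & ~d)) | c)

  ~a = 11111111111111110000000000000000
  (~a | d) = 11111111111111110011001100110011
  ~e = 10101010101010101010101010101010
  ~d = 11001100110011001100110011001100
  (~e & ~d) = 10001000100010001000100010001000
  ((~a | d) & (~e & ~d)) = 10001000100010000000000000000000
  (((~a | d) & (~e & ~d)) | c) = 10001111100011110000111100001111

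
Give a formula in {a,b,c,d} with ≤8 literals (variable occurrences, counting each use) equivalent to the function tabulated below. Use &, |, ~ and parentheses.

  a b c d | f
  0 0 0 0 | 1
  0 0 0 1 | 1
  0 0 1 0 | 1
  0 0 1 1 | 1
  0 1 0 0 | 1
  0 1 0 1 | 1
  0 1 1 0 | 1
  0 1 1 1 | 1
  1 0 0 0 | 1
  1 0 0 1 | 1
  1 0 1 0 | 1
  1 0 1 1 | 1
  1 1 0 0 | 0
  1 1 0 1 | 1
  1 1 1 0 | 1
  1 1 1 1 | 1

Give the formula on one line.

(((~d & (c | ~a)) | ~b) | (d | (~a & ~d)))

  ~d = 1010101010101010
  ~a = 1111111100000000
  (c | ~a) = 1111111100110011
  (~d & (c | ~a)) = 1010101000100010
  ~b = 1111000011110000
  ((~d & (c | ~a)) | ~b) = 1111101011110010
  (~a & ~d) = 1010101000000000
  (d | (~a & ~d)) = 1111111101010101
  (((~d & (c | ~a)) | ~b) | (d | (~a & ~d))) = 1111111111110111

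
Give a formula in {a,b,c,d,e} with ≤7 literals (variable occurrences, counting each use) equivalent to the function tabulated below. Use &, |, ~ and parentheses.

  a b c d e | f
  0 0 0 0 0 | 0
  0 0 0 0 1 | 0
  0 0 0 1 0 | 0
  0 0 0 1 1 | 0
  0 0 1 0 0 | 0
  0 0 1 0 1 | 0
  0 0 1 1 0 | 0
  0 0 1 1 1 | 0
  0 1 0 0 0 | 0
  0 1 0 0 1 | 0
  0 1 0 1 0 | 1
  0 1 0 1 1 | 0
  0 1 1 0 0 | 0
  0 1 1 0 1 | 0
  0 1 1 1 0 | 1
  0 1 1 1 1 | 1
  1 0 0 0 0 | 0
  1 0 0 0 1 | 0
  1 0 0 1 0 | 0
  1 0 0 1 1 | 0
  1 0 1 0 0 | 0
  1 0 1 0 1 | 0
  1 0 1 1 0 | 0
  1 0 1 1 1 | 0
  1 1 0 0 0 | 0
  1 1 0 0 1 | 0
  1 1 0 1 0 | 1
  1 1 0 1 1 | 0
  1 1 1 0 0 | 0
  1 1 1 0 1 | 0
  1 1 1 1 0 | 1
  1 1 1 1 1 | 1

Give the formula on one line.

(((~e | c) & b) & (d & (~a | b)))

  ~e = 10101010101010101010101010101010
  (~e | c) = 10101111101011111010111110101111
  ((~e | c) & b) = 00000000101011110000000010101111
  ~a = 11111111111111110000000000000000
  (~a | b) = 11111111111111110000000011111111
  (d & (~a | b)) = 00110011001100110000000000110011
  (((~e | c) & b) & (d & (~a | b))) = 00000000001000110000000000100011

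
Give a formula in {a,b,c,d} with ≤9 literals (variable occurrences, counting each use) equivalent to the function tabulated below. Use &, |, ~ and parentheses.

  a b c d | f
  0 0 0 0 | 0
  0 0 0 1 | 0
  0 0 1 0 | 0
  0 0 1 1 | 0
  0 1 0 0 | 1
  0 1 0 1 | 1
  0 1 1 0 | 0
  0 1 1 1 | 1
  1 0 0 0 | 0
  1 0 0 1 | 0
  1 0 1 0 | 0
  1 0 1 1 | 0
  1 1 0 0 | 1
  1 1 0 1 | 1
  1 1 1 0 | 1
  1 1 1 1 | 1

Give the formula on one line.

  (d | a) = 0101010111111111
  (b | d) = 0101111101011111
  ~c = 1100110011001100
  ((b | d) & ~c) = 0100110001001100
  ((d | a) | ((b | d) & ~c)) = 0101110111111111
  (b & ((d | a) | ((b | d) & ~c))) = 0000110100001111

(b & ((d | a) | ((b | d) & ~c)))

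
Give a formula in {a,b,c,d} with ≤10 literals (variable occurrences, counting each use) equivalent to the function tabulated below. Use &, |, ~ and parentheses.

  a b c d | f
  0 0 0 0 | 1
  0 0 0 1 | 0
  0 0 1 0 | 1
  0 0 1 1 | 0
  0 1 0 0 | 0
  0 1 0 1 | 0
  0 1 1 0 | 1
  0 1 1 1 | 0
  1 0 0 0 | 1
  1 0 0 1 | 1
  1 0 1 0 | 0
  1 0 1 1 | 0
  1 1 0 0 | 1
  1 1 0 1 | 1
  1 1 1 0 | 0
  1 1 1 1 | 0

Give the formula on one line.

(((~c & a) | (~a & ~d)) & (((a | c) & b) | ~b))

  ~c = 1100110011001100
  (~c & a) = 0000000011001100
  ~a = 1111111100000000
  ~d = 1010101010101010
  (~a & ~d) = 1010101000000000
  ((~c & a) | (~a & ~d)) = 1010101011001100
  (a | c) = 0011001111111111
  ((a | c) & b) = 0000001100001111
  ~b = 1111000011110000
  (((a | c) & b) | ~b) = 1111001111111111
  (((~c & a) | (~a & ~d)) & (((a | c) & b) | ~b)) = 1010001011001100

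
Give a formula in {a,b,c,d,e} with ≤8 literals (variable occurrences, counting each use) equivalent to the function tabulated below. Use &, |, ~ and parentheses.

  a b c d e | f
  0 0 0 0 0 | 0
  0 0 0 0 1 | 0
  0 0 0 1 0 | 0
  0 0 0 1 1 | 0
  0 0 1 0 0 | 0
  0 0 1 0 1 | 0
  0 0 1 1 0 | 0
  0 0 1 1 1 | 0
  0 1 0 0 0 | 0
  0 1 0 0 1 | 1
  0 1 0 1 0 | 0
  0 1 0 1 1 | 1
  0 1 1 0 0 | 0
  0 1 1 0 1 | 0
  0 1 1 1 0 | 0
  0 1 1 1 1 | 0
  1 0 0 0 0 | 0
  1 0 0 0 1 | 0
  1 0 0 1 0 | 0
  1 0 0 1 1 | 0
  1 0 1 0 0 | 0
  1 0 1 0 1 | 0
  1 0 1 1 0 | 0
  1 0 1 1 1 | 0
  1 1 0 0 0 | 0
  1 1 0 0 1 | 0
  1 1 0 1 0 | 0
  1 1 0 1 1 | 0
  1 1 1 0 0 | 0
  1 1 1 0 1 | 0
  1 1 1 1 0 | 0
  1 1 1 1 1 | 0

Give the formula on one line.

  ~c = 11110000111100001111000011110000
  ~a = 11111111111111110000000000000000
  (~c & ~a) = 11110000111100000000000000000000
  ~b = 11111111000000001111111100000000
  (e & c) = 00000101000001010000010100000101
  (~b & (e & c)) = 00000101000000000000010100000000
  (e & b) = 00000000010101010000000001010101
  ((~b & (e & c)) | (e & b)) = 00000101010101010000010101010101
  ((~c & ~a) & ((~b & (e & c)) | (e & b))) = 00000000010100000000000000000000

((~c & ~a) & ((~b & (e & c)) | (e & b)))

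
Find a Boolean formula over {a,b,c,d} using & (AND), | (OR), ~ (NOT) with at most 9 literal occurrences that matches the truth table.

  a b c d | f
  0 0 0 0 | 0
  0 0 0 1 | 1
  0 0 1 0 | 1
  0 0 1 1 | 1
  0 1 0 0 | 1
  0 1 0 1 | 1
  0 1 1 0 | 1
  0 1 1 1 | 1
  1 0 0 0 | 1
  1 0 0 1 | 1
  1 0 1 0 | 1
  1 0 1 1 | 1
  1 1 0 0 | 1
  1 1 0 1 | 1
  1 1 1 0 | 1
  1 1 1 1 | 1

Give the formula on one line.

(((~a & c) | (b | a)) | ((~a | ~c) & d))

  ~a = 1111111100000000
  (~a & c) = 0011001100000000
  (b | a) = 0000111111111111
  ((~a & c) | (b | a)) = 0011111111111111
  ~c = 1100110011001100
  (~a | ~c) = 1111111111001100
  ((~a | ~c) & d) = 0101010101000100
  (((~a & c) | (b | a)) | ((~a | ~c) & d)) = 0111111111111111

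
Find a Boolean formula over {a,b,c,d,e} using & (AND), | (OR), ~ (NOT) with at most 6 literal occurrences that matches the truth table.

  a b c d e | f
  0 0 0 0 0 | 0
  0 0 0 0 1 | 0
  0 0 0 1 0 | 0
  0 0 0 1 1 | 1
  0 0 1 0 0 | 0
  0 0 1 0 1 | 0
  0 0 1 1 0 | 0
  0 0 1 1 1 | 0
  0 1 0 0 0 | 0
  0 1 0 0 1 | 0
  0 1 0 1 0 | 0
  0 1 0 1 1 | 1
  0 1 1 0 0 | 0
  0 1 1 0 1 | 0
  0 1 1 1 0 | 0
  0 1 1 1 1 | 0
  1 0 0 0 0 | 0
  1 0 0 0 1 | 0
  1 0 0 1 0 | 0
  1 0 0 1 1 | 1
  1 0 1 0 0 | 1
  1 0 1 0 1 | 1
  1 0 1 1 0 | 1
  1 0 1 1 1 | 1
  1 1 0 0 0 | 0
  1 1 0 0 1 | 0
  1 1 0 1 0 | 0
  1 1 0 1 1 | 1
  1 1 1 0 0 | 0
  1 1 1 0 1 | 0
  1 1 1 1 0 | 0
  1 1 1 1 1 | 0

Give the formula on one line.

((c | (d & e)) & ((~b & a) | ~c))

  (d & e) = 00010001000100010001000100010001
  (c | (d & e)) = 00011111000111110001111100011111
  ~b = 11111111000000001111111100000000
  (~b & a) = 00000000000000001111111100000000
  ~c = 11110000111100001111000011110000
  ((~b & a) | ~c) = 11110000111100001111111111110000
  ((c | (d & e)) & ((~b & a) | ~c)) = 00010000000100000001111100010000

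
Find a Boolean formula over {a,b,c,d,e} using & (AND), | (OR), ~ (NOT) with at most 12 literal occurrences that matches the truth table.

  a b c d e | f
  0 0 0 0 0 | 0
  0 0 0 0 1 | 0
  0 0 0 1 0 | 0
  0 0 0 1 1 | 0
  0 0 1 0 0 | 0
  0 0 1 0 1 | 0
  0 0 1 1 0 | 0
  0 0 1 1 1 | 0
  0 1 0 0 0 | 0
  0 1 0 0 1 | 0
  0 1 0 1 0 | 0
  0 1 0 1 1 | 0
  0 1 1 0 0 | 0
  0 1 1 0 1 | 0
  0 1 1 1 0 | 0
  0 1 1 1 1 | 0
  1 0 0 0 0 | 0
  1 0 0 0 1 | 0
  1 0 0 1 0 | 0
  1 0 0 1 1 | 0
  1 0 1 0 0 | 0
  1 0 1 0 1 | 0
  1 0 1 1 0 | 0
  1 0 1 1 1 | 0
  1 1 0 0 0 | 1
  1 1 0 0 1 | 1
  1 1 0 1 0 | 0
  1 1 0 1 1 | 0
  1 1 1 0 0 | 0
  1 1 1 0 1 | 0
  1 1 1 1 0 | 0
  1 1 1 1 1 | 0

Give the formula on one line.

((~a | ((e & ~a) | (b & (~c & ~d)))) & ((a & ~c) & b))

  ~a = 11111111111111110000000000000000
  (e & ~a) = 01010101010101010000000000000000
  ~c = 11110000111100001111000011110000
  ~d = 11001100110011001100110011001100
  (~c & ~d) = 11000000110000001100000011000000
  (b & (~c & ~d)) = 00000000110000000000000011000000
  ((e & ~a) | (b & (~c & ~d))) = 01010101110101010000000011000000
  (~a | ((e & ~a) | (b & (~c & ~d)))) = 11111111111111110000000011000000
  (a & ~c) = 00000000000000001111000011110000
  ((a & ~c) & b) = 00000000000000000000000011110000
  ((~a | ((e & ~a) | (b & (~c & ~d)))) & ((a & ~c) & b)) = 00000000000000000000000011000000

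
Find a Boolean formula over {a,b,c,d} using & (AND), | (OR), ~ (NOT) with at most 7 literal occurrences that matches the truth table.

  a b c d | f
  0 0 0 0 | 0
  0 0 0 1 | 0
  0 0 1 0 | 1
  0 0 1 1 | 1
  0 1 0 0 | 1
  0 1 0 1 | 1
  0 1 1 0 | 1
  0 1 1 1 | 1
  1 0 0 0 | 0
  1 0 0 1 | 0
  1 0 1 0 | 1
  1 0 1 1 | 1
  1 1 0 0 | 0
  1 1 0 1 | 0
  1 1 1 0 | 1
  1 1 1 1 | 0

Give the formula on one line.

(((~d | ~b) & c) | (~a & b))

  ~d = 1010101010101010
  ~b = 1111000011110000
  (~d | ~b) = 1111101011111010
  ((~d | ~b) & c) = 0011001000110010
  ~a = 1111111100000000
  (~a & b) = 0000111100000000
  (((~d | ~b) & c) | (~a & b)) = 0011111100110010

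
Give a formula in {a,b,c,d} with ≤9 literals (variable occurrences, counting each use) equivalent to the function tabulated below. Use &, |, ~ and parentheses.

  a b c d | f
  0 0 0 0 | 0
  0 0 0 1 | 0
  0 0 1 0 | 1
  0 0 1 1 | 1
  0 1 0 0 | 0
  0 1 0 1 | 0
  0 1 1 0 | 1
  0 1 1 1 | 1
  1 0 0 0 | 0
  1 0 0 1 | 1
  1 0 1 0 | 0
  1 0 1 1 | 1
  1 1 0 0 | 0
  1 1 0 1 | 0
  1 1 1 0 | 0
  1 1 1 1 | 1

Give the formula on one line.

((~a | d) & ((a & (d & ~b)) | c))

  ~a = 1111111100000000
  (~a | d) = 1111111101010101
  ~b = 1111000011110000
  (d & ~b) = 0101000001010000
  (a & (d & ~b)) = 0000000001010000
  ((a & (d & ~b)) | c) = 0011001101110011
  ((~a | d) & ((a & (d & ~b)) | c)) = 0011001101010001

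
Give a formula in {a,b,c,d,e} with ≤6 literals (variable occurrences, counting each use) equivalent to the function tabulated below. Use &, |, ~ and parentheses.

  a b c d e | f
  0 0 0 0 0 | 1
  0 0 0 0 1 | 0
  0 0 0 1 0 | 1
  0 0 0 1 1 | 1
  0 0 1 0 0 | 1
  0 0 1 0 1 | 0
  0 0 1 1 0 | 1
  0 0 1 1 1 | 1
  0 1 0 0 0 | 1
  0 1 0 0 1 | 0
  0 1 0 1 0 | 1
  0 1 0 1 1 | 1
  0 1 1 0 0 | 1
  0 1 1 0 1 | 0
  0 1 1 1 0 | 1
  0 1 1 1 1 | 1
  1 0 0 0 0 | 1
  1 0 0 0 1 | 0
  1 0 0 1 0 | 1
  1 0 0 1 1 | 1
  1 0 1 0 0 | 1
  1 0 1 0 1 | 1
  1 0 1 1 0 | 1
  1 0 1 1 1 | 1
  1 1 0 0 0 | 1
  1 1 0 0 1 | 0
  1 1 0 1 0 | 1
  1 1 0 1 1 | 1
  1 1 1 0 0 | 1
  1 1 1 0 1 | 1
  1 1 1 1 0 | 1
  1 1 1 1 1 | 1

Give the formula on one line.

((c & a) | (~e | d))

  (c & a) = 00000000000000000000111100001111
  ~e = 10101010101010101010101010101010
  (~e | d) = 10111011101110111011101110111011
  ((c & a) | (~e | d)) = 10111011101110111011111110111111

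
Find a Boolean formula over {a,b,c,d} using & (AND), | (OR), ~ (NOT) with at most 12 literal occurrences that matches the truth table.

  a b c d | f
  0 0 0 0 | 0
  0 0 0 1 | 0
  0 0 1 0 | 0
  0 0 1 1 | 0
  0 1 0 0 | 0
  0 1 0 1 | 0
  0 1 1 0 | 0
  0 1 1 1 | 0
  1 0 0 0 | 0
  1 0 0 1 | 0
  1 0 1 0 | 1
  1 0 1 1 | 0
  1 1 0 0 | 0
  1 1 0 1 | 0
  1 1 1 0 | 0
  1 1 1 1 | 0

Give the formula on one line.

(((a & c) | (b & (~d | ~c))) & (~b & ((d | a) & ~d)))

  (a & c) = 0000000000110011
  ~d = 1010101010101010
  ~c = 1100110011001100
  (~d | ~c) = 1110111011101110
  (b & (~d | ~c)) = 0000111000001110
  ((a & c) | (b & (~d | ~c))) = 0000111000111111
  ~b = 1111000011110000
  (d | a) = 0101010111111111
  ((d | a) & ~d) = 0000000010101010
  (~b & ((d | a) & ~d)) = 0000000010100000
  (((a & c) | (b & (~d | ~c))) & (~b & ((d | a) & ~d))) = 0000000000100000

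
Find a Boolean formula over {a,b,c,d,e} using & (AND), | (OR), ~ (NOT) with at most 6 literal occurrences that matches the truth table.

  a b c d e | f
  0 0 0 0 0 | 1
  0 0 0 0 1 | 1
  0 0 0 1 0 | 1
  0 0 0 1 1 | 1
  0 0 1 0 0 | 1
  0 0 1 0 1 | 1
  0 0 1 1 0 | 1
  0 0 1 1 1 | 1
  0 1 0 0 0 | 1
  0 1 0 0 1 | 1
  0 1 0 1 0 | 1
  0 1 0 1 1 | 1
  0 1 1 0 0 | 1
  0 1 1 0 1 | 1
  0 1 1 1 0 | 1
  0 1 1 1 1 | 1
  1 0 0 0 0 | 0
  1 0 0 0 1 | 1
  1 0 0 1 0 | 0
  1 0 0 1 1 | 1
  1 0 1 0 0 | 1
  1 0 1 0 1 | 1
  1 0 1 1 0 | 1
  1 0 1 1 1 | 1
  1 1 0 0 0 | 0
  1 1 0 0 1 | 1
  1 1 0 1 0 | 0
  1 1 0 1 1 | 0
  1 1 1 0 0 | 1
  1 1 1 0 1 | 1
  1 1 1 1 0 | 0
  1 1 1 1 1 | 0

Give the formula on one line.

((c | (~a | e)) & (~d | (~a | ~b)))

  ~a = 11111111111111110000000000000000
  (~a | e) = 11111111111111110101010101010101
  (c | (~a | e)) = 11111111111111110101111101011111
  ~d = 11001100110011001100110011001100
  ~b = 11111111000000001111111100000000
  (~a | ~b) = 11111111111111111111111100000000
  (~d | (~a | ~b)) = 11111111111111111111111111001100
  ((c | (~a | e)) & (~d | (~a | ~b))) = 11111111111111110101111101001100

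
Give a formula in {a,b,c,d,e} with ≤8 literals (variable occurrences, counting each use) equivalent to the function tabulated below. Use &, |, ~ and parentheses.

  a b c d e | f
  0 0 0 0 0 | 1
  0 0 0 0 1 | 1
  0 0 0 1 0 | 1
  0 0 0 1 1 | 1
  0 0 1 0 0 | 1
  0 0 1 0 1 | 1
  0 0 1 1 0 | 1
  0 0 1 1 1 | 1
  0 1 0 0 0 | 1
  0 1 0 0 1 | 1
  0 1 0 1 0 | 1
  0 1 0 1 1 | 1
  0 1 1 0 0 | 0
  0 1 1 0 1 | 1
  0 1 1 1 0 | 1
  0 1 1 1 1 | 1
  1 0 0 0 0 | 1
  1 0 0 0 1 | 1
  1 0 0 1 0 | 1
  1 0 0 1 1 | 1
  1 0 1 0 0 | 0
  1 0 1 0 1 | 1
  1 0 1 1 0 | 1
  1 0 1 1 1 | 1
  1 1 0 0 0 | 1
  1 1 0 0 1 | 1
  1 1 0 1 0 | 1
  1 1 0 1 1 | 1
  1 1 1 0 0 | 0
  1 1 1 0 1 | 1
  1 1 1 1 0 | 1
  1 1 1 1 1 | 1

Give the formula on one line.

  ~a = 11111111111111110000000000000000
  ~b = 11111111000000001111111100000000
  (~a & ~b) = 11111111000000000000000000000000
  ~c = 11110000111100001111000011110000
  (~c | e) = 11110101111101011111010111110101
  ((~a & ~b) | (~c | e)) = 11111111111101011111010111110101
  (d | ((~a & ~b) | (~c | e))) = 11111111111101111111011111110111

(d | ((~a & ~b) | (~c | e)))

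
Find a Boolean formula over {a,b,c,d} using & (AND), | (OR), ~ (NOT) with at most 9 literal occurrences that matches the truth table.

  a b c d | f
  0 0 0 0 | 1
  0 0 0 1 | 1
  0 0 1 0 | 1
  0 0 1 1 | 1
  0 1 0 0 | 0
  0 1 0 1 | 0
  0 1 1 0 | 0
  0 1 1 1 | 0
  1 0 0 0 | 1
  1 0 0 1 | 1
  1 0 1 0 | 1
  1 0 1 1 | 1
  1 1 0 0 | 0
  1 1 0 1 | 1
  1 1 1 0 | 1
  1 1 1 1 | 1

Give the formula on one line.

  (d & a) = 0000000001010101
  ~b = 1111000011110000
  ~a = 1111111100000000
  (~b | ~a) = 1111111111110000
  (c | (~b | ~a)) = 1111111111110011
  (a & (c | (~b | ~a))) = 0000000011110011
  ((a & (c | (~b | ~a))) | ~b) = 1111000011110011
  ((d & a) | ((a & (c | (~b | ~a))) | ~b)) = 1111000011110111

((d & a) | ((a & (c | (~b | ~a))) | ~b))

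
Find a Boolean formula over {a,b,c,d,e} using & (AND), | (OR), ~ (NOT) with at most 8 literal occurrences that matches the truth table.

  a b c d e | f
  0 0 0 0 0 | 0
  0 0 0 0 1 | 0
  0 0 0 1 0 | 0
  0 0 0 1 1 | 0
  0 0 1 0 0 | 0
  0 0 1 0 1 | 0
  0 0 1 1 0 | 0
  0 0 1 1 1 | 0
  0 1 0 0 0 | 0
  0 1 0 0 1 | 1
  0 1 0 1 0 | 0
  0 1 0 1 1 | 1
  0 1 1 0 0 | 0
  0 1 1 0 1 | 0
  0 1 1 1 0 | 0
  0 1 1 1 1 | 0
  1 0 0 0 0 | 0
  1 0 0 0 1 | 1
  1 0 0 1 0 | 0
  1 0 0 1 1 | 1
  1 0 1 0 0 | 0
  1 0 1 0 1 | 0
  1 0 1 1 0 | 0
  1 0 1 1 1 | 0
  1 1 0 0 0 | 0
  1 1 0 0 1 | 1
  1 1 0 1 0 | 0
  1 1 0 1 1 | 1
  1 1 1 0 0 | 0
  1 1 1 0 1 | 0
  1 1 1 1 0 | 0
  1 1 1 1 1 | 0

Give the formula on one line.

((a | (e & (a | b))) & (~c & e))

  (a | b) = 00000000111111111111111111111111
  (e & (a | b)) = 00000000010101010101010101010101
  (a | (e & (a | b))) = 00000000010101011111111111111111
  ~c = 11110000111100001111000011110000
  (~c & e) = 01010000010100000101000001010000
  ((a | (e & (a | b))) & (~c & e)) = 00000000010100000101000001010000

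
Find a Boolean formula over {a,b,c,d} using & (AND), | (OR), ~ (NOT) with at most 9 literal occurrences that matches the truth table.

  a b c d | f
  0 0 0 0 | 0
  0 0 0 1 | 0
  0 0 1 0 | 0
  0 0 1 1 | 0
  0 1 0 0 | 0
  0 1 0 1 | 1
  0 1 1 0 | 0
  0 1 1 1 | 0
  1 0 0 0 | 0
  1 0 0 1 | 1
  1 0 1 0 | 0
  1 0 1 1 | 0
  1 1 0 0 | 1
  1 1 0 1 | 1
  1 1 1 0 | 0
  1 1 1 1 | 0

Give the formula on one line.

(((d & ~c) | a) & (((d & (a | c)) | (b & ~c)) & ~c))

  ~c = 1100110011001100
  (d & ~c) = 0100010001000100
  ((d & ~c) | a) = 0100010011111111
  (a | c) = 0011001111111111
  (d & (a | c)) = 0001000101010101
  (b & ~c) = 0000110000001100
  ((d & (a | c)) | (b & ~c)) = 0001110101011101
  (((d & (a | c)) | (b & ~c)) & ~c) = 0000110001001100
  (((d & ~c) | a) & (((d & (a | c)) | (b & ~c)) & ~c)) = 0000010001001100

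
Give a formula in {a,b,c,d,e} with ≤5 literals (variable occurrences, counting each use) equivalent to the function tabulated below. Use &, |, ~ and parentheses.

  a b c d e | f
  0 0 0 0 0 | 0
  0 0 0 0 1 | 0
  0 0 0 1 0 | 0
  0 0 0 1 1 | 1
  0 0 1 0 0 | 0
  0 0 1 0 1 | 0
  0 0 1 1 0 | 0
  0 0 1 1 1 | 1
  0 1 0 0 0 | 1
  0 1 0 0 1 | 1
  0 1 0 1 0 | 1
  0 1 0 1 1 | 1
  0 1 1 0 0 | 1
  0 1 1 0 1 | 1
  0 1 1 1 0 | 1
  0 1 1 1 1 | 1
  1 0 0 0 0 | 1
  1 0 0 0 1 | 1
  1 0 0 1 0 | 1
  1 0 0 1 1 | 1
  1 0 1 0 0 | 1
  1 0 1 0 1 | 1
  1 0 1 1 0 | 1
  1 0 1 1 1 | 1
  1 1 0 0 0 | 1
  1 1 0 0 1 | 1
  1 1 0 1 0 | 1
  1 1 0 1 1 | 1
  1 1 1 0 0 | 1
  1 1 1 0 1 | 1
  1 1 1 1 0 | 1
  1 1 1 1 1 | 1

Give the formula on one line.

  (e & d) = 00010001000100010001000100010001
  ((e & d) | a) = 00010001000100011111111111111111
  (b | ((e & d) | a)) = 00010001111111111111111111111111

(b | ((e & d) | a))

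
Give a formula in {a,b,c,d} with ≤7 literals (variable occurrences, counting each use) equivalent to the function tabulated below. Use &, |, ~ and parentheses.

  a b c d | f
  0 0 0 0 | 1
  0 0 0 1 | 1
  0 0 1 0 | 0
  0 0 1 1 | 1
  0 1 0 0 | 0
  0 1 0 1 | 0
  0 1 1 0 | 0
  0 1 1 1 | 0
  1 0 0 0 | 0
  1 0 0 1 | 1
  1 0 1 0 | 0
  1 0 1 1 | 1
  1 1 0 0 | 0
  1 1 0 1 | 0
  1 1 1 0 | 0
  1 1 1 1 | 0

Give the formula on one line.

  ~c = 1100110011001100
  ~a = 1111111100000000
  (~c & ~a) = 1100110000000000
  (d | (~c & ~a)) = 1101110101010101
  ~b = 1111000011110000
  ((d | (~c & ~a)) & ~b) = 1101000001010000

((d | (~c & ~a)) & ~b)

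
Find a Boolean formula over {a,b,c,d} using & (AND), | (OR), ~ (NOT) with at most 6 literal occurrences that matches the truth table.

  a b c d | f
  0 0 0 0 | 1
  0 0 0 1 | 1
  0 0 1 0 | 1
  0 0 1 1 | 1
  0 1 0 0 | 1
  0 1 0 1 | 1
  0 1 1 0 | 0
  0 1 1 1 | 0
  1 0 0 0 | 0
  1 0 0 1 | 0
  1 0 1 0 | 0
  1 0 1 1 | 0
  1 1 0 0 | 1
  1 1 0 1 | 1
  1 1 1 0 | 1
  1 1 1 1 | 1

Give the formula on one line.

((b | ~a) & ((~c | ~b) | a))

  ~a = 1111111100000000
  (b | ~a) = 1111111100001111
  ~c = 1100110011001100
  ~b = 1111000011110000
  (~c | ~b) = 1111110011111100
  ((~c | ~b) | a) = 1111110011111111
  ((b | ~a) & ((~c | ~b) | a)) = 1111110000001111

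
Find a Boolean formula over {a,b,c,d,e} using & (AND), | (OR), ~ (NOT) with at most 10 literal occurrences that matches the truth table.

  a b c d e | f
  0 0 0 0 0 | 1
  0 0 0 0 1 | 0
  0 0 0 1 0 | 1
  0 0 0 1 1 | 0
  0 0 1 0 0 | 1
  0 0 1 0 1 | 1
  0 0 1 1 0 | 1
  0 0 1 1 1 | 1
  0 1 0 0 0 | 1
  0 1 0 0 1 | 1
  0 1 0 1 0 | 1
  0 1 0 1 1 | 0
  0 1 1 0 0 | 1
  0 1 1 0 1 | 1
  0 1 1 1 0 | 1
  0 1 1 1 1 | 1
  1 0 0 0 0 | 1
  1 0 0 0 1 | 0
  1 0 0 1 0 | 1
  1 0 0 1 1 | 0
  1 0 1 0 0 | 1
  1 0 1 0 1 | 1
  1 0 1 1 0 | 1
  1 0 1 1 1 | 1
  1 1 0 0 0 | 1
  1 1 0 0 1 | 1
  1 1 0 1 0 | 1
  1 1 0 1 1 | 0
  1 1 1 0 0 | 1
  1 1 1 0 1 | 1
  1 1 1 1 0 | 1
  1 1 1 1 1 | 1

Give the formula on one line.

  ~d = 11001100110011001100110011001100
  (b & ~d) = 00000000110011000000000011001100
  ~b = 11111111000000001111111100000000
  (~b & a) = 00000000000000001111111100000000
  ~e = 10101010101010101010101010101010
  ((~b & a) & ~e) = 00000000000000001010101000000000
  ((b & ~d) | ((~b & a) & ~e)) = 00000000110011001010101011001100
  (((b & ~d) | ((~b & a) & ~e)) | ~e) = 10101010111011101010101011101110
  (a | e) = 01010101010101011111111111111111
  ((a | e) & c) = 00000101000001010000111100001111
  ((((b & ~d) | ((~b & a) & ~e)) | ~e) | ((a | e) & c)) = 10101111111011111010111111101111

((((b & ~d) | ((~b & a) & ~e)) | ~e) | ((a | e) & c))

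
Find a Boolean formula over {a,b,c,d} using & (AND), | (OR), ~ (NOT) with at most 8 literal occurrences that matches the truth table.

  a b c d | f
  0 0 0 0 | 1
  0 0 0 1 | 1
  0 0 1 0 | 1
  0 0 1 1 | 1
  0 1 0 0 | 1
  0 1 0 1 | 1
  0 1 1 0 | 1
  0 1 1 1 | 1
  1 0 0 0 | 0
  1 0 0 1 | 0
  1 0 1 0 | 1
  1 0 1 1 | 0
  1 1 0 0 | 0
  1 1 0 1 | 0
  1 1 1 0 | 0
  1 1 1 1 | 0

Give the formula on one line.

  ~d = 1010101010101010
  ~b = 1111000011110000
  (c & ~b) = 0011000000110000
  (d | (c & ~b)) = 0111010101110101
  (~d & (d | (c & ~b))) = 0010000000100000
  ~a = 1111111100000000
  ((~d & (d | (c & ~b))) | ~a) = 1111111100100000

((~d & (d | (c & ~b))) | ~a)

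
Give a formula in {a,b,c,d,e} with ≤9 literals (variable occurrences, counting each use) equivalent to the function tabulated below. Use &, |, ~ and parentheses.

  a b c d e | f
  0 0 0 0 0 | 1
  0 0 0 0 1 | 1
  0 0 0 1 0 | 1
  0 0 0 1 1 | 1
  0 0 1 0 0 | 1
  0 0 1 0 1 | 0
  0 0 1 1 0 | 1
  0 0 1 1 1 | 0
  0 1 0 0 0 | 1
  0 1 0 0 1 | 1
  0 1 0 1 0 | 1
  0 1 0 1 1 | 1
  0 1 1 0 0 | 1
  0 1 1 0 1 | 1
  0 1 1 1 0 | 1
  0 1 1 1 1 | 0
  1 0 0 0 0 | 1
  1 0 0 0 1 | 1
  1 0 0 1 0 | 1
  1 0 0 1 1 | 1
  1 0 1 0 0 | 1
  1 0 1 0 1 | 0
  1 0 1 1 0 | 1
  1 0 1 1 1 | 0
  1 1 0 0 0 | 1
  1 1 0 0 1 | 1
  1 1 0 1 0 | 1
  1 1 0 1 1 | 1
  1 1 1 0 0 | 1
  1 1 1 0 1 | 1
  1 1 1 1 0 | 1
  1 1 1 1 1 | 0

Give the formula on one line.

(((b & ~d) & ((b | (c & ~a)) & c)) | (~e | ~c))

  ~d = 11001100110011001100110011001100
  (b & ~d) = 00000000110011000000000011001100
  ~a = 11111111111111110000000000000000
  (c & ~a) = 00001111000011110000000000000000
  (b | (c & ~a)) = 00001111111111110000000011111111
  ((b | (c & ~a)) & c) = 00001111000011110000000000001111
  ((b & ~d) & ((b | (c & ~a)) & c)) = 00000000000011000000000000001100
  ~e = 10101010101010101010101010101010
  ~c = 11110000111100001111000011110000
  (~e | ~c) = 11111010111110101111101011111010
  (((b & ~d) & ((b | (c & ~a)) & c)) | (~e | ~c)) = 11111010111111101111101011111110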